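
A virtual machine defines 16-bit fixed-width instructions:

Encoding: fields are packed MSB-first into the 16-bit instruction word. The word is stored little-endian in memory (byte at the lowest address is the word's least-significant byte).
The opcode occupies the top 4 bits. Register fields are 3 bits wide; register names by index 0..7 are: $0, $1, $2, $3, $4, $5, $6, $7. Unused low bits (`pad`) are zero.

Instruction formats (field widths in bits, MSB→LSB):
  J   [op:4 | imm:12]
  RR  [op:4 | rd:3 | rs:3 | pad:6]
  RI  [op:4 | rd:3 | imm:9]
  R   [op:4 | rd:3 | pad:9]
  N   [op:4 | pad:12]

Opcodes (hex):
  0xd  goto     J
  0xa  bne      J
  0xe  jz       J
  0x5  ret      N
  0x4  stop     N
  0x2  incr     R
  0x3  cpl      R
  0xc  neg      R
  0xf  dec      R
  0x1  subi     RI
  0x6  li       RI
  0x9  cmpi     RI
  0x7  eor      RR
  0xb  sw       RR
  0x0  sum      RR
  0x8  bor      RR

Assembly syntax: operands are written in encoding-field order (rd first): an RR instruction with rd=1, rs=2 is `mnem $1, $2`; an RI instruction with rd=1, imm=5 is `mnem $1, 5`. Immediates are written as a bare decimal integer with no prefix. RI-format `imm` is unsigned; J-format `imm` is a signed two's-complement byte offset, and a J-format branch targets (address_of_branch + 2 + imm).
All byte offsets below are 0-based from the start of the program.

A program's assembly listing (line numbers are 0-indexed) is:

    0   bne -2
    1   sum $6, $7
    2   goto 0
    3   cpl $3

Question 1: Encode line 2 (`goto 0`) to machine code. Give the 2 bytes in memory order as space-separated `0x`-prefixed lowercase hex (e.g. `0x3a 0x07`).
0x00 0xd0

2. goto fields op=0xd:4|imm=0:12 → word d000h → 00 d0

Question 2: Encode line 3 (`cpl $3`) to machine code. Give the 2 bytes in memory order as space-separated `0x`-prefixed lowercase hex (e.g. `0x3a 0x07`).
line 3 (cpl): pack op=0x3:4|rd=3:3|pad=0:9 = 0x3600; little→ 00 36

0x00 0x36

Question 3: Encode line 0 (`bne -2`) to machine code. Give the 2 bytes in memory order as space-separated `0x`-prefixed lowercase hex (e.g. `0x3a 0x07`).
0. bne fields op=0xa:4|imm=-2:12 → word affeh → fe af

0xfe 0xaf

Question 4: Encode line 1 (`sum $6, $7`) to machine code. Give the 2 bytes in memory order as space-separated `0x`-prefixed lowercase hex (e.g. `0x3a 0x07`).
1. sum fields op=0x0:4|rd=6:3|rs=7:3|pad=0:6 → word 0dc0h → c0 0d

0xc0 0x0d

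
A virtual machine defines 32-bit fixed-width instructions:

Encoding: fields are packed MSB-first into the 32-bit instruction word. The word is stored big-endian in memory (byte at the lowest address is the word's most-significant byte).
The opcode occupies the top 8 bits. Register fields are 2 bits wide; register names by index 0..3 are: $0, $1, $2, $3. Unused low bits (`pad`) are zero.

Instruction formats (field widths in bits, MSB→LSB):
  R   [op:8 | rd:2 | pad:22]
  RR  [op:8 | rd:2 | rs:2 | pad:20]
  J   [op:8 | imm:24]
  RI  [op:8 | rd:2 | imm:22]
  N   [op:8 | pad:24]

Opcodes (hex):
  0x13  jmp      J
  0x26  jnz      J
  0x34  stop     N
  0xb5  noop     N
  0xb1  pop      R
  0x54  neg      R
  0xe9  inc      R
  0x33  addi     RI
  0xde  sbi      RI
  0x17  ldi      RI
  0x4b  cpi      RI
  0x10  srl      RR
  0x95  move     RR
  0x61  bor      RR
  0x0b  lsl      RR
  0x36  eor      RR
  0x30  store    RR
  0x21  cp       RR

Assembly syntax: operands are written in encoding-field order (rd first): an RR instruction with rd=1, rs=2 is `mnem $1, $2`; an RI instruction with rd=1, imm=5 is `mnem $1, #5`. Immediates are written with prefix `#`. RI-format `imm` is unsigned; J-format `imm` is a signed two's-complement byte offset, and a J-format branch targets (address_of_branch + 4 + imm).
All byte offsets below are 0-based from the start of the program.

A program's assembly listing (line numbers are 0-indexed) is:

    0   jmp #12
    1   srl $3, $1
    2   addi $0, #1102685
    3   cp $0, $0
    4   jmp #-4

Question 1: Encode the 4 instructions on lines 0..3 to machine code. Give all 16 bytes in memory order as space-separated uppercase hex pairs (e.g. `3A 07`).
line 0 (jmp): pack op=0x13:8|imm=12:24 = 0x1300000c; big→ 13 00 00 0c
line 1 (srl): pack op=0x10:8|rd=3:2|rs=1:2|pad=0:20 = 0x10d00000; big→ 10 d0 00 00
line 2 (addi): pack op=0x33:8|rd=0:2|imm=1102685:22 = 0x3310d35d; big→ 33 10 d3 5d
line 3 (cp): pack op=0x21:8|rd=0:2|rs=0:2|pad=0:20 = 0x21000000; big→ 21 00 00 00

13 00 00 0C 10 D0 00 00 33 10 D3 5D 21 00 00 00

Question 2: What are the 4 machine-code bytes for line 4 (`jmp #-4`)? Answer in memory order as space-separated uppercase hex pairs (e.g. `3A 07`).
13 FF FF FC

L4: jmp op=0x13:8|imm=-4:24 ⇒ 0x13fffffc ⇒ big 13 ff ff fc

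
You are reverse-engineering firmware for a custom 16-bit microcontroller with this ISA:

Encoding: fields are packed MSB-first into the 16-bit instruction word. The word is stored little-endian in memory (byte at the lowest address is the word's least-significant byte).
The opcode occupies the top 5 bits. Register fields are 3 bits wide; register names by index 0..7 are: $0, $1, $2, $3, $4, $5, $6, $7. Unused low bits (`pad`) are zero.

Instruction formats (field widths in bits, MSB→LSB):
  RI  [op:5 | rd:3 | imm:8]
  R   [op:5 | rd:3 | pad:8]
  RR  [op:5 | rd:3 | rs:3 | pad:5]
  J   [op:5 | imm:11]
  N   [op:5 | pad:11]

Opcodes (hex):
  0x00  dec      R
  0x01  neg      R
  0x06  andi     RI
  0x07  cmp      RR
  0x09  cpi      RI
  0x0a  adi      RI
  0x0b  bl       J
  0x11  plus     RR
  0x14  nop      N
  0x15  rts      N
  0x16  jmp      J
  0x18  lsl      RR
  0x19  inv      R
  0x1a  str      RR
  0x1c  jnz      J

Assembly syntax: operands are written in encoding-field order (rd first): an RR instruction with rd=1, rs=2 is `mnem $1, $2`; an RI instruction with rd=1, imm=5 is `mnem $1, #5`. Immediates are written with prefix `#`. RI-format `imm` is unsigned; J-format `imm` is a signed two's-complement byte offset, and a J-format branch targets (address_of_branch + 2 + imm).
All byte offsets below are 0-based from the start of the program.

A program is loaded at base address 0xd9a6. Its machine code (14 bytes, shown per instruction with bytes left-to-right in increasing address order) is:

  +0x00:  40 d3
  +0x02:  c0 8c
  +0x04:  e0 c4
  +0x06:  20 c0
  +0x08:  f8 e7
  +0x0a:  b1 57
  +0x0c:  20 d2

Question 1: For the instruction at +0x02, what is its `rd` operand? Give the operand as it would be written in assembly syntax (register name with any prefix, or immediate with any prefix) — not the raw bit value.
@+02  little-endian(c0 8c) = 0x8cc0
  op=0x8cc0>>11=0x11 ⇒ plus (RR)
  rd: (w>>8)&0x7=0x4 → $4
  rs: (w>>5)&0x7=0x6 → $6

$4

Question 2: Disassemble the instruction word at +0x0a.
adi $7, #177

@+0a  little-endian(b1 57) = 0x57b1
  op=0x57b1>>11=0xa ⇒ adi (RI)
  rd@[10:8]=0x7 ⇒ $7
  imm@[7:0]=0xb1 ⇒ #177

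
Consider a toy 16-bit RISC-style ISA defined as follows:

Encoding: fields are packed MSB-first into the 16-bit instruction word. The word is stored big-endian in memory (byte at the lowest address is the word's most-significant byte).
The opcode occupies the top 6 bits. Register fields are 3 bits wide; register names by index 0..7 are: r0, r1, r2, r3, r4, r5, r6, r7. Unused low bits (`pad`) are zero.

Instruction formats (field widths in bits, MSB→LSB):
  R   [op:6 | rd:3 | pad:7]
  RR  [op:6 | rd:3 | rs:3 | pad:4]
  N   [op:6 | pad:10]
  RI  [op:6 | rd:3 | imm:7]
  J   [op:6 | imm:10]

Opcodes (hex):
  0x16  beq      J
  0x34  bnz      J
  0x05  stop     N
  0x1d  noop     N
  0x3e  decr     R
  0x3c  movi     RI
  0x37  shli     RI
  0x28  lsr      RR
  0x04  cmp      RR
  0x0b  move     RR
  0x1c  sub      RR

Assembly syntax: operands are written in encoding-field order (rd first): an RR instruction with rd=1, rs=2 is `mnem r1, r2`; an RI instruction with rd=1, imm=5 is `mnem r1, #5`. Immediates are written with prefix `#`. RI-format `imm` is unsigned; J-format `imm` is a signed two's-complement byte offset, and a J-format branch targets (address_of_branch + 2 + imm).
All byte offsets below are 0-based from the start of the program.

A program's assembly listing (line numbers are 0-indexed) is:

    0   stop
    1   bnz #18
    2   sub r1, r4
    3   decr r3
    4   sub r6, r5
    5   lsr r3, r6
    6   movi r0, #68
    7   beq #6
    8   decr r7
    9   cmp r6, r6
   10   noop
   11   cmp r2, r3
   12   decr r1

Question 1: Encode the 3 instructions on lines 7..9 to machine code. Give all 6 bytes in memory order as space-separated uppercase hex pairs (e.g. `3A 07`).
58 06 FB 80 13 60

L7: beq op=0x16:6|imm=6:10 ⇒ 0x5806 ⇒ big 58 06
L8: decr op=0x3e:6|rd=7:3|pad=0:7 ⇒ 0xfb80 ⇒ big fb 80
L9: cmp op=0x4:6|rd=6:3|rs=6:3|pad=0:4 ⇒ 0x1360 ⇒ big 13 60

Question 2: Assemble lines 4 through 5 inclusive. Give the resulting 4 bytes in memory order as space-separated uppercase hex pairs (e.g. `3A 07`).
73 50 A1 E0

line 4 (sub): pack op=0x1c:6|rd=6:3|rs=5:3|pad=0:4 = 0x7350; big→ 73 50
line 5 (lsr): pack op=0x28:6|rd=3:3|rs=6:3|pad=0:4 = 0xa1e0; big→ a1 e0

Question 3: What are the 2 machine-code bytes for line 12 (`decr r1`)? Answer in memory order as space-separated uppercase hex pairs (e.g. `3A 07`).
line 12 (decr): pack op=0x3e:6|rd=1:3|pad=0:7 = 0xf880; big→ f8 80

F8 80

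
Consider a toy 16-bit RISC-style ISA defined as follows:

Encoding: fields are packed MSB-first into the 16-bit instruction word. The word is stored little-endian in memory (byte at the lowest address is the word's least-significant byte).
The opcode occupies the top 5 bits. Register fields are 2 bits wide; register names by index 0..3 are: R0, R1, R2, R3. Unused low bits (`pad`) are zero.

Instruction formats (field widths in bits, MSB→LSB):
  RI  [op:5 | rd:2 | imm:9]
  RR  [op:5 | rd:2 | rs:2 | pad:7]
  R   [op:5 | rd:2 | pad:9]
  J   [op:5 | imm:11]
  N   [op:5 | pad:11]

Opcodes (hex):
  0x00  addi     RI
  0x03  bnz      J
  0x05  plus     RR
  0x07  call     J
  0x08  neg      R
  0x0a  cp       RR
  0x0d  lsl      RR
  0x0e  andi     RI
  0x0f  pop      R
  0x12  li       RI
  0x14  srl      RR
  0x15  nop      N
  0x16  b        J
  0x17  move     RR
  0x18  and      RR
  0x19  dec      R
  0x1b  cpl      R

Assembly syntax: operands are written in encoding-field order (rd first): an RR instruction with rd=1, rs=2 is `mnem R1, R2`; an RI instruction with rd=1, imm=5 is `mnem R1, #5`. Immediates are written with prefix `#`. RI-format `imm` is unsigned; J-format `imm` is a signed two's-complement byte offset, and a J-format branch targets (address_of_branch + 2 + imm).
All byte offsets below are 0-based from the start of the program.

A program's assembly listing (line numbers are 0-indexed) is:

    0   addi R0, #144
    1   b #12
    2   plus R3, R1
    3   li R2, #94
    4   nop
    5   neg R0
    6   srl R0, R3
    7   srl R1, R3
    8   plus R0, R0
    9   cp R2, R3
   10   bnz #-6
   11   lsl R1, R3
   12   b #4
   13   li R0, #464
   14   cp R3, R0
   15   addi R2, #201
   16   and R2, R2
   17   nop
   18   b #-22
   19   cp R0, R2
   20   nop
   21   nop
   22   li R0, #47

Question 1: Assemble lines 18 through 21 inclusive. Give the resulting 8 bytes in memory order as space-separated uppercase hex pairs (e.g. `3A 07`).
EA B7 00 51 00 A8 00 A8

L18: b op=0x16:5|imm=-22:11 ⇒ 0xb7ea ⇒ little ea b7
L19: cp op=0xa:5|rd=0:2|rs=2:2|pad=0:7 ⇒ 0x5100 ⇒ little 00 51
L20: nop op=0x15:5|pad=0:11 ⇒ 0xa800 ⇒ little 00 a8
L21: nop op=0x15:5|pad=0:11 ⇒ 0xa800 ⇒ little 00 a8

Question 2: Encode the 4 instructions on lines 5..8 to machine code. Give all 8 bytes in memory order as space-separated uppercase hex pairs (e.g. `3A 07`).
line 5 (neg): pack op=0x8:5|rd=0:2|pad=0:9 = 0x4000; little→ 00 40
line 6 (srl): pack op=0x14:5|rd=0:2|rs=3:2|pad=0:7 = 0xa180; little→ 80 a1
line 7 (srl): pack op=0x14:5|rd=1:2|rs=3:2|pad=0:7 = 0xa380; little→ 80 a3
line 8 (plus): pack op=0x5:5|rd=0:2|rs=0:2|pad=0:7 = 0x2800; little→ 00 28

00 40 80 A1 80 A3 00 28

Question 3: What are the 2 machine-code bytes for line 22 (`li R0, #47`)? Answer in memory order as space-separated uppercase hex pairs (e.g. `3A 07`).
line 22 (li): pack op=0x12:5|rd=0:2|imm=47:9 = 0x902f; little→ 2f 90

2F 90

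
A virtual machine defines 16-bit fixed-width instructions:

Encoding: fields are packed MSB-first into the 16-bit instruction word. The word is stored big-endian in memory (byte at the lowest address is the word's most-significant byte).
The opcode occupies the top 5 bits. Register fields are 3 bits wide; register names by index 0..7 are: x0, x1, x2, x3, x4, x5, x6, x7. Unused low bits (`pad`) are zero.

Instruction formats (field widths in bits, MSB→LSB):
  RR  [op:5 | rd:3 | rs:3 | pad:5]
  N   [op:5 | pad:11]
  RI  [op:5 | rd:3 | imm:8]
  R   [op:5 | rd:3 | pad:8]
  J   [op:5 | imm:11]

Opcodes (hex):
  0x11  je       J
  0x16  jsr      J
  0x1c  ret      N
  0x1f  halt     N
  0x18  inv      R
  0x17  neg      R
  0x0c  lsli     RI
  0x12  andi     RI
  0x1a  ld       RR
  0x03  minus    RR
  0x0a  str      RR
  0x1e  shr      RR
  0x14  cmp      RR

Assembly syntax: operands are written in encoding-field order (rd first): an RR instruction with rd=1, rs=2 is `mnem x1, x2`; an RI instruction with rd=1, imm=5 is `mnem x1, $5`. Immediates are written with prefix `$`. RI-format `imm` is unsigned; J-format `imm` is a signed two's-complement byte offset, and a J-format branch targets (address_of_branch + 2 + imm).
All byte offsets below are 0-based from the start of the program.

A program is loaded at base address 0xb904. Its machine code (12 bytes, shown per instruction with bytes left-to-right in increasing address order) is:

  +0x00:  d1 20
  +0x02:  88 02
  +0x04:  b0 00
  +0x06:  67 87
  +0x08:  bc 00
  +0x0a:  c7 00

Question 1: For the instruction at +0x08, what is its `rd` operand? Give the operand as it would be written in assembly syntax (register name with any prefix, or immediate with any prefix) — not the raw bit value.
@+08  big-endian(bc 00) = 0xbc00
  top 5b → 0x17 → neg [R]
  rd@[10:8]=0x4 ⇒ x4

x4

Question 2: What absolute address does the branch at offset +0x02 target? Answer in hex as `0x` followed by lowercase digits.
0xb90a

[02] 88 02 → 0x8802
  top 5b → 0x11 → je [J]
  imm: (w>>0)&0x7ff=0x2 → $2
  target = base 0xb904 + off 0x02 + 2 + imm 2 = 0xb90a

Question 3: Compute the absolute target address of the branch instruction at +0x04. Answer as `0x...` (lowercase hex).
+0x04: b0 00 ⇒ word 0xb000 (big)
  op=0xb000>>11=0x16 ⇒ jsr (J)
  [10:0] imm=0 = $0
  target = base 0xb904 + off 0x04 + 2 + imm 0 = 0xb90a

0xb90a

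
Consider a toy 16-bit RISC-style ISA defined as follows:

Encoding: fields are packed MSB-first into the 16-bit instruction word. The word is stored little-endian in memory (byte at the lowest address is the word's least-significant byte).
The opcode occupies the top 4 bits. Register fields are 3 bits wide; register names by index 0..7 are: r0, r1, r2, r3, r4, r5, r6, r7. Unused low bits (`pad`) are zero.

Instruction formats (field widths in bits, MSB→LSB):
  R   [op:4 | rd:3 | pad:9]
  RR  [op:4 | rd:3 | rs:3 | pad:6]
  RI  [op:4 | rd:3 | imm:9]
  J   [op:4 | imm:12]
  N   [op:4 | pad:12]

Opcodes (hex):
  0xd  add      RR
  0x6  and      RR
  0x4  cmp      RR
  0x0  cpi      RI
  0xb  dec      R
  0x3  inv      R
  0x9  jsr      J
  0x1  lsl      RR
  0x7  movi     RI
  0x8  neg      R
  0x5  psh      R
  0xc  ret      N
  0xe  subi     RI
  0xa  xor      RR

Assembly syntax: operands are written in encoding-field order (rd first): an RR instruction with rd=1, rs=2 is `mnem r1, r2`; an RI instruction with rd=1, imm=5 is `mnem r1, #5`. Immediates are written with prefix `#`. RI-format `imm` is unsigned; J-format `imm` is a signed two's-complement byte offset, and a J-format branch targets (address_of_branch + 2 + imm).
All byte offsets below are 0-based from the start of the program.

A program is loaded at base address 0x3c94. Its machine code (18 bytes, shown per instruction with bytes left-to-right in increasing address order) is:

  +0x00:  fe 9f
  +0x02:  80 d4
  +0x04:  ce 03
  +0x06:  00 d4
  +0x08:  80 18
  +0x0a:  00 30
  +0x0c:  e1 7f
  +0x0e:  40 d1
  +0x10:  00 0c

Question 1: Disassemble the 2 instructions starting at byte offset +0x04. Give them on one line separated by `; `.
cpi r1, #462; add r2, r0

off 0x04: read ce 03 as little → 0x03ce
  op=0x03ce>>12=0x0 ⇒ cpi (RI)
  rd: (w>>9)&0x7=0x1 → r1
  imm: (w>>0)&0x1ff=0x1ce → #462
off 0x06: read 00 d4 as little → 0xd400
  op=0xd400>>12=0xd ⇒ add (RR)
  rd: (w>>9)&0x7=0x2 → r2
  rs: (w>>6)&0x7=0x0 → r0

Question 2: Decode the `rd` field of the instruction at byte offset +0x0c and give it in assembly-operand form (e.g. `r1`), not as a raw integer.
r7

off 0x0c: read e1 7f as little → 0x7fe1
  top 4b → 0x7 → movi [RI]
  [11:9] rd=7 = r7
  [8:0] imm=481 = #481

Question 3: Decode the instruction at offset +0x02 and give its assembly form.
@+02  little-endian(80 d4) = 0xd480
  top 4b → 0xd → add [RR]
  rd: (w>>9)&0x7=0x2 → r2
  rs: (w>>6)&0x7=0x2 → r2

add r2, r2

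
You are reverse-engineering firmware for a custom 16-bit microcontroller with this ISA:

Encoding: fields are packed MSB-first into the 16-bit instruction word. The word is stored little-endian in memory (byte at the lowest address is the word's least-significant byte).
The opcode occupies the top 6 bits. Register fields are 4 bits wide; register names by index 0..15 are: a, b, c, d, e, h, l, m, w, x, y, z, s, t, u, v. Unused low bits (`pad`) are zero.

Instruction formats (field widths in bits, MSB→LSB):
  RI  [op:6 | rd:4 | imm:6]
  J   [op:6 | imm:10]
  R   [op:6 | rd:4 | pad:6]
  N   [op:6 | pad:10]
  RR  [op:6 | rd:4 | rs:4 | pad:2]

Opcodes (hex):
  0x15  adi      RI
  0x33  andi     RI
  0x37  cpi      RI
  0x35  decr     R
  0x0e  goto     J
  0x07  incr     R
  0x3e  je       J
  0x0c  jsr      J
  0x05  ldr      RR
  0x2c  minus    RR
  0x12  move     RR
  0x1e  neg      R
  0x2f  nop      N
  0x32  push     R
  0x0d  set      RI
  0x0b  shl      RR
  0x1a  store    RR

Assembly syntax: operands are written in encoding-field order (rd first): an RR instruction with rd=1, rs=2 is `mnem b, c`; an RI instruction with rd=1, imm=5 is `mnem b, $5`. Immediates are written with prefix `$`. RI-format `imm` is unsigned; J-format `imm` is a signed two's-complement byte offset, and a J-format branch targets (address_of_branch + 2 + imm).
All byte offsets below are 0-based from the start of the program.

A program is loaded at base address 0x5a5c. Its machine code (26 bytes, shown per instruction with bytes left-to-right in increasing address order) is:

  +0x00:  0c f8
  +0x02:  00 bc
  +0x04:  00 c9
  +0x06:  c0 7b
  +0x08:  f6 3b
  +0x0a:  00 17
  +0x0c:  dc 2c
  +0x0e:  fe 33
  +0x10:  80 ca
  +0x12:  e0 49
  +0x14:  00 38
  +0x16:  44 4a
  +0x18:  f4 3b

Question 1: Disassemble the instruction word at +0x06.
@+06  little-endian(c0 7b) = 0x7bc0
  top 6b → 0x1e → neg [R]
  rd: (w>>6)&0xf=0xf → v

neg v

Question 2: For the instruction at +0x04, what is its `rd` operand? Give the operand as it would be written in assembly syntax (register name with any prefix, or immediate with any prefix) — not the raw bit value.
+0x04: 00 c9 ⇒ word 0xc900 (little)
  top 6b → 0x32 → push [R]
  rd: (w>>6)&0xf=0x4 → e

e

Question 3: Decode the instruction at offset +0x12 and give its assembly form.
move m, w

+0x12: e0 49 ⇒ word 0x49e0 (little)
  opcode bits[15:10]=0x12: move/RR
  [9:6] rd=7 = m
  [5:2] rs=8 = w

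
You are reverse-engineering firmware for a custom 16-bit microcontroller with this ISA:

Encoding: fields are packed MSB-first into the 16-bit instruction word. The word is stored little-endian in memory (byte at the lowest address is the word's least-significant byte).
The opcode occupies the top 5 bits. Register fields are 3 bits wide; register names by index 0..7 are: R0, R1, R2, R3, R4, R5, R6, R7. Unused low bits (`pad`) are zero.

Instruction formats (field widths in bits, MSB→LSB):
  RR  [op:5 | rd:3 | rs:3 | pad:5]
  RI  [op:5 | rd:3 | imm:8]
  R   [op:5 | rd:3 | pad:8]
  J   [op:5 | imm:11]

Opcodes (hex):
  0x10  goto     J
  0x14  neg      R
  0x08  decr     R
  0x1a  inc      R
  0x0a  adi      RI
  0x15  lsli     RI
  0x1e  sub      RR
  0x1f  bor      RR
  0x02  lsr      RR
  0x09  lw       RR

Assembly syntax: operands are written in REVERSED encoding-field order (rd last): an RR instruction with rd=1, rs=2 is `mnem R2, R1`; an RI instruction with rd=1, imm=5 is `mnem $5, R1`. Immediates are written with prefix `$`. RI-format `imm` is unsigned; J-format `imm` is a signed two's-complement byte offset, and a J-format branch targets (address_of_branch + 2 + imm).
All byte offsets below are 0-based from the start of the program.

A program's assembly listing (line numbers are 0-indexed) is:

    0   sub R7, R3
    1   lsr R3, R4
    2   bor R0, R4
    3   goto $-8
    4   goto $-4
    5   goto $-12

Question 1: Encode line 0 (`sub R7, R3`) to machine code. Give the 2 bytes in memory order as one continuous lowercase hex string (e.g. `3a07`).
e0f3

L0: sub op=0x1e:5|rd=3:3|rs=7:3|pad=0:5 ⇒ 0xf3e0 ⇒ little e0 f3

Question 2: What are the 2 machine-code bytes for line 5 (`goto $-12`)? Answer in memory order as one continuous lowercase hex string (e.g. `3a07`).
L5: goto op=0x10:5|imm=-12:11 ⇒ 0x87f4 ⇒ little f4 87

f487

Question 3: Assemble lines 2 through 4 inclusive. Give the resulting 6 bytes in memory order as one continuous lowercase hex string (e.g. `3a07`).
L2: bor op=0x1f:5|rd=4:3|rs=0:3|pad=0:5 ⇒ 0xfc00 ⇒ little 00 fc
L3: goto op=0x10:5|imm=-8:11 ⇒ 0x87f8 ⇒ little f8 87
L4: goto op=0x10:5|imm=-4:11 ⇒ 0x87fc ⇒ little fc 87

00fcf887fc87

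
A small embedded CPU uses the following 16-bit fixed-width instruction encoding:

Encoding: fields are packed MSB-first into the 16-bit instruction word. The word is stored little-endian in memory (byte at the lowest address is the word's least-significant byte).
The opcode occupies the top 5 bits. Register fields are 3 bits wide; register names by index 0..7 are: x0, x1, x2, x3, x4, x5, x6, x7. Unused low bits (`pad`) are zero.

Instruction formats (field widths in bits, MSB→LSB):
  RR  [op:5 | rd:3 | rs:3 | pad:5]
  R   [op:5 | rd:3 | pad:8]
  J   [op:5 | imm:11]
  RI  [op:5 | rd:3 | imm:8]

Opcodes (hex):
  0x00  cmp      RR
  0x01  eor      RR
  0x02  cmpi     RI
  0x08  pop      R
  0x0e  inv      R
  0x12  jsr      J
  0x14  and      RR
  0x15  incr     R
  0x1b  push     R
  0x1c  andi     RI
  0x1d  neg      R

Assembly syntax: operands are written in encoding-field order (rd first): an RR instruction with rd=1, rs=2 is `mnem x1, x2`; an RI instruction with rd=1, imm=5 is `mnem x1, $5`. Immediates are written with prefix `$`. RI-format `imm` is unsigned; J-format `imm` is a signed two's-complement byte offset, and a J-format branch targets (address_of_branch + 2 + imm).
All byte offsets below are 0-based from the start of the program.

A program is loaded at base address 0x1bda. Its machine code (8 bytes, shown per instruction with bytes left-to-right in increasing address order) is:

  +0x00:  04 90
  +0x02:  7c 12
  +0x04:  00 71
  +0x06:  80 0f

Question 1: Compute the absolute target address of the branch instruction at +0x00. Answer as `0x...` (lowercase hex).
0x1be0

[00] 04 90 → 0x9004
  op=0x9004>>11=0x12 ⇒ jsr (J)
  imm: (w>>0)&0x7ff=0x4 → $4
  target = base 0x1bda + off 0x00 + 2 + imm 4 = 0x1be0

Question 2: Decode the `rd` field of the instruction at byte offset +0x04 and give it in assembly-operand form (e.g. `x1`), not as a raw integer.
+0x04: 00 71 ⇒ word 0x7100 (little)
  op=0x7100>>11=0xe ⇒ inv (R)
  [10:8] rd=1 = x1

x1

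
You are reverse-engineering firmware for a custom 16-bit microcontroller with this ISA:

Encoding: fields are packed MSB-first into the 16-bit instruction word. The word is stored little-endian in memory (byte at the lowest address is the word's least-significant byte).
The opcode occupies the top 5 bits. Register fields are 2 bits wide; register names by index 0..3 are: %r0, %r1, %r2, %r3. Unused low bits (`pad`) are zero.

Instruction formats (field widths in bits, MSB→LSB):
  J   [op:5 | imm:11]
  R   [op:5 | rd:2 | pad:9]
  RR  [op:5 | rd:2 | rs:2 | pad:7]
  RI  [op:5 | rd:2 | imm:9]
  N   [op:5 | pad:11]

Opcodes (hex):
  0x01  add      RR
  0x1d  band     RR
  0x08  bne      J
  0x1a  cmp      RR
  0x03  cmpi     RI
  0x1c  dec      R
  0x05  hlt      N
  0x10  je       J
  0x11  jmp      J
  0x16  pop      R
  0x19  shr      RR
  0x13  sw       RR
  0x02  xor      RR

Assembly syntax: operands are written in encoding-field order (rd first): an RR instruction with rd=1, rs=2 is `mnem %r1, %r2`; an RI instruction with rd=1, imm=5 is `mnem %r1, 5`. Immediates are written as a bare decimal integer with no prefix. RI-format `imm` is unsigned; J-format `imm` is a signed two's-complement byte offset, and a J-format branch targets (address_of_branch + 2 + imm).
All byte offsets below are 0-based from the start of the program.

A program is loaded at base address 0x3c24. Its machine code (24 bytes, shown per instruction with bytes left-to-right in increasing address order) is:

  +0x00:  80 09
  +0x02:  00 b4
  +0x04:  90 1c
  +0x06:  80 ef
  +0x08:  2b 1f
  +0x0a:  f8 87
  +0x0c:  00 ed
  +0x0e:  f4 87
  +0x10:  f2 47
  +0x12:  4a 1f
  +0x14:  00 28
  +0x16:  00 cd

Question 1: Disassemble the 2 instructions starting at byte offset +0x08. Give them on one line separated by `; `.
+0x08: 2b 1f ⇒ word 0x1f2b (little)
  top 5b → 0x3 → cmpi [RI]
  [10:9] rd=3 = %r3
  [8:0] imm=299 = 299
+0x0a: f8 87 ⇒ word 0x87f8 (little)
  top 5b → 0x10 → je [J]
  [10:0] imm=2040 (s11→-8) = -8

cmpi %r3, 299; je -8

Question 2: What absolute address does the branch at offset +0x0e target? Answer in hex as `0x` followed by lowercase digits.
0x3c28

off 0x0e: read f4 87 as little → 0x87f4
  top 5b → 0x10 → je [J]
  imm@[10:0]=0x7f4 (s11→-12) ⇒ -12
  target = base 0x3c24 + off 0x0e + 2 + imm -12 = 0x3c28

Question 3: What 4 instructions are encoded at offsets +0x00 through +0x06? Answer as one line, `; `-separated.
@+00  little-endian(80 09) = 0x0980
  top 5b → 0x1 → add [RR]
  rd@[10:9]=0x0 ⇒ %r0
  rs@[8:7]=0x3 ⇒ %r3
@+02  little-endian(00 b4) = 0xb400
  top 5b → 0x16 → pop [R]
  rd@[10:9]=0x2 ⇒ %r2
@+04  little-endian(90 1c) = 0x1c90
  top 5b → 0x3 → cmpi [RI]
  rd@[10:9]=0x2 ⇒ %r2
  imm@[8:0]=0x90 ⇒ 144
@+06  little-endian(80 ef) = 0xef80
  top 5b → 0x1d → band [RR]
  rd@[10:9]=0x3 ⇒ %r3
  rs@[8:7]=0x3 ⇒ %r3

add %r0, %r3; pop %r2; cmpi %r2, 144; band %r3, %r3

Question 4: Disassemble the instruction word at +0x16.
off 0x16: read 00 cd as little → 0xcd00
  opcode bits[15:11]=0x19: shr/RR
  rd: (w>>9)&0x3=0x2 → %r2
  rs: (w>>7)&0x3=0x2 → %r2

shr %r2, %r2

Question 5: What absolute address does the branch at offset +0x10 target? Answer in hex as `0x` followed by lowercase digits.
@+10  little-endian(f2 47) = 0x47f2
  op=0x47f2>>11=0x8 ⇒ bne (J)
  imm: (w>>0)&0x7ff=0x7f2 (s11→-14) → -14
  target = base 0x3c24 + off 0x10 + 2 + imm -14 = 0x3c28

0x3c28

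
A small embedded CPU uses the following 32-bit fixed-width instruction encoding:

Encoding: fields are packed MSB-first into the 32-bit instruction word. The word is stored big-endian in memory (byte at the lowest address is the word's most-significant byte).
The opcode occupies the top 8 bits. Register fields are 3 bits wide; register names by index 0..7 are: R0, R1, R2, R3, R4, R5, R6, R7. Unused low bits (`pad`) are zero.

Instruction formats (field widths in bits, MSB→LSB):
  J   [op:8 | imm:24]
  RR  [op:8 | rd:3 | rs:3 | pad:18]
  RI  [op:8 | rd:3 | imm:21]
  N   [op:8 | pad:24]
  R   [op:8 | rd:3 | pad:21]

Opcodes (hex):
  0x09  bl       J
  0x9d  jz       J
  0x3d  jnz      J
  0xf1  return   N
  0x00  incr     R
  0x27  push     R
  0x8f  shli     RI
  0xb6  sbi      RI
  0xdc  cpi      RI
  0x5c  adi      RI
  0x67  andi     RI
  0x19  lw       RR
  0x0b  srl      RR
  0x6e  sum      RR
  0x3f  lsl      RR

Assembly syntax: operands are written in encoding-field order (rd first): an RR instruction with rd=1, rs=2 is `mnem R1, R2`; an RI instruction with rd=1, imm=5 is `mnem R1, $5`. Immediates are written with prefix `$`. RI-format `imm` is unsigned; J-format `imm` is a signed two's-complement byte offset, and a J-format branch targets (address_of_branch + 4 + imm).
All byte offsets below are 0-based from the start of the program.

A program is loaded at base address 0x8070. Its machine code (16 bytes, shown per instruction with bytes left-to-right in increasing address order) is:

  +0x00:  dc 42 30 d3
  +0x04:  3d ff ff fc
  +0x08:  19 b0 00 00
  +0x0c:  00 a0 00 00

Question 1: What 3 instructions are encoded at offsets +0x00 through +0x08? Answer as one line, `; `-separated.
+0x00: dc 42 30 d3 ⇒ word 0xdc4230d3 (big)
  opcode bits[31:24]=0xdc: cpi/RI
  [23:21] rd=2 = R2
  [20:0] imm=143571 = $143571
+0x04: 3d ff ff fc ⇒ word 0x3dfffffc (big)
  opcode bits[31:24]=0x3d: jnz/J
  [23:0] imm=16777212 (s24→-4) = $-4
+0x08: 19 b0 00 00 ⇒ word 0x19b00000 (big)
  opcode bits[31:24]=0x19: lw/RR
  [23:21] rd=5 = R5
  [20:18] rs=4 = R4

cpi R2, $143571; jnz $-4; lw R5, R4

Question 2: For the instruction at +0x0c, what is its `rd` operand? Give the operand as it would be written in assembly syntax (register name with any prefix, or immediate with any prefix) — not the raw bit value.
@+0c  big-endian(00 a0 00 00) = 0x00a00000
  op=0x00a00000>>24=0x0 ⇒ incr (R)
  rd@[23:21]=0x5 ⇒ R5

R5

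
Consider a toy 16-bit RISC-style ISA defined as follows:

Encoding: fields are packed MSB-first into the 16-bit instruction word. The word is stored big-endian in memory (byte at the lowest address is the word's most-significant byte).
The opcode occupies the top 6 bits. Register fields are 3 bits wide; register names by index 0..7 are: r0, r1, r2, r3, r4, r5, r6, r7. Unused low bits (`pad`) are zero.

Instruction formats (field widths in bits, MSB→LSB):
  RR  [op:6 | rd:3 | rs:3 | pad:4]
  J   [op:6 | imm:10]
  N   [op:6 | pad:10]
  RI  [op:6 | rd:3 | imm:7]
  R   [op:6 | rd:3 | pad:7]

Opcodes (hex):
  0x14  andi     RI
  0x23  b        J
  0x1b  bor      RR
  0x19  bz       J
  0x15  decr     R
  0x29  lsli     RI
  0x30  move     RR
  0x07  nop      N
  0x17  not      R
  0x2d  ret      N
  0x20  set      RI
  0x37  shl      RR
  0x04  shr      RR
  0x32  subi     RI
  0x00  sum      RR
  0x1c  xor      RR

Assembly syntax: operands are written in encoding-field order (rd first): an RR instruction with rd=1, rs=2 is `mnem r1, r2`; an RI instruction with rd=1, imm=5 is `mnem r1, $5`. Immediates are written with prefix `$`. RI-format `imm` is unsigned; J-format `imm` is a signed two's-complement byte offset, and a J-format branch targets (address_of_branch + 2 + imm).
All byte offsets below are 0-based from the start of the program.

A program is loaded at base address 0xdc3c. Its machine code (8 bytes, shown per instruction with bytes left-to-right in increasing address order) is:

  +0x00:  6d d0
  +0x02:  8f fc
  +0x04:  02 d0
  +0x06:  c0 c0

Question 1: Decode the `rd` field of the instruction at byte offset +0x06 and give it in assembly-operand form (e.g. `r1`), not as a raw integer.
+0x06: c0 c0 ⇒ word 0xc0c0 (big)
  op=0xc0c0>>10=0x30 ⇒ move (RR)
  [9:7] rd=1 = r1
  [6:4] rs=4 = r4

r1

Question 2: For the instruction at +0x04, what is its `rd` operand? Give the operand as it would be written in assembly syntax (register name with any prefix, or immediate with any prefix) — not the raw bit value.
@+04  big-endian(02 d0) = 0x02d0
  top 6b → 0x0 → sum [RR]
  rd@[9:7]=0x5 ⇒ r5
  rs@[6:4]=0x5 ⇒ r5

r5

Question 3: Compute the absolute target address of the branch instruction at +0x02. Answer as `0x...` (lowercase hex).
+0x02: 8f fc ⇒ word 0x8ffc (big)
  op=0x8ffc>>10=0x23 ⇒ b (J)
  imm: (w>>0)&0x3ff=0x3fc (s10→-4) → $-4
  target = base 0xdc3c + off 0x02 + 2 + imm -4 = 0xdc3c

0xdc3c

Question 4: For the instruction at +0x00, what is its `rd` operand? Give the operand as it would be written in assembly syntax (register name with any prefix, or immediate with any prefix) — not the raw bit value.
+0x00: 6d d0 ⇒ word 0x6dd0 (big)
  top 6b → 0x1b → bor [RR]
  rd@[9:7]=0x3 ⇒ r3
  rs@[6:4]=0x5 ⇒ r5

r3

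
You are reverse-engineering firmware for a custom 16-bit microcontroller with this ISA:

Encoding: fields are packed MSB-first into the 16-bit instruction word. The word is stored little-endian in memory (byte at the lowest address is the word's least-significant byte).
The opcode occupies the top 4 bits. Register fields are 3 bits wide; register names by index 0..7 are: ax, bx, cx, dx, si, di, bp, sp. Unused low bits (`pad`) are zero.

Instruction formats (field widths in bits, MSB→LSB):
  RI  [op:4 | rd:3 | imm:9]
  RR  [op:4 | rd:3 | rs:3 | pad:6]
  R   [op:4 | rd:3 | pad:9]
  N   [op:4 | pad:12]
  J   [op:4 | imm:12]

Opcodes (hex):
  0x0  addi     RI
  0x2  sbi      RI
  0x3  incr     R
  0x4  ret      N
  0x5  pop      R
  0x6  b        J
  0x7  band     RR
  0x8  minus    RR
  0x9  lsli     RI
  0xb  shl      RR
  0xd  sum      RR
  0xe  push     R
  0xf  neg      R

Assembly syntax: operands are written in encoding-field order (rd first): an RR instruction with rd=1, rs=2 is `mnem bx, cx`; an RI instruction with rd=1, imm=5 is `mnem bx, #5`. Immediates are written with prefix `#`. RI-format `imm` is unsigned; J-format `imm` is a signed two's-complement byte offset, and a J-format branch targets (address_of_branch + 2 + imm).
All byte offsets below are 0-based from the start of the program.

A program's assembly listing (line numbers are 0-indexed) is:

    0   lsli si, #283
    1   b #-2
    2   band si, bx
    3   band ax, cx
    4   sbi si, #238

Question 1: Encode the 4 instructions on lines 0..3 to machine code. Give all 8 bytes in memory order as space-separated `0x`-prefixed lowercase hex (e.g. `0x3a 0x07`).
0x1b 0x99 0xfe 0x6f 0x40 0x78 0x80 0x70

L0: lsli op=0x9:4|rd=4:3|imm=283:9 ⇒ 0x991b ⇒ little 1b 99
L1: b op=0x6:4|imm=-2:12 ⇒ 0x6ffe ⇒ little fe 6f
L2: band op=0x7:4|rd=4:3|rs=1:3|pad=0:6 ⇒ 0x7840 ⇒ little 40 78
L3: band op=0x7:4|rd=0:3|rs=2:3|pad=0:6 ⇒ 0x7080 ⇒ little 80 70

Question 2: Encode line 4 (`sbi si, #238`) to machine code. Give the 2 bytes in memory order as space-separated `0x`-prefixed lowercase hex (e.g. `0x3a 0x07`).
0xee 0x28

line 4 (sbi): pack op=0x2:4|rd=4:3|imm=238:9 = 0x28ee; little→ ee 28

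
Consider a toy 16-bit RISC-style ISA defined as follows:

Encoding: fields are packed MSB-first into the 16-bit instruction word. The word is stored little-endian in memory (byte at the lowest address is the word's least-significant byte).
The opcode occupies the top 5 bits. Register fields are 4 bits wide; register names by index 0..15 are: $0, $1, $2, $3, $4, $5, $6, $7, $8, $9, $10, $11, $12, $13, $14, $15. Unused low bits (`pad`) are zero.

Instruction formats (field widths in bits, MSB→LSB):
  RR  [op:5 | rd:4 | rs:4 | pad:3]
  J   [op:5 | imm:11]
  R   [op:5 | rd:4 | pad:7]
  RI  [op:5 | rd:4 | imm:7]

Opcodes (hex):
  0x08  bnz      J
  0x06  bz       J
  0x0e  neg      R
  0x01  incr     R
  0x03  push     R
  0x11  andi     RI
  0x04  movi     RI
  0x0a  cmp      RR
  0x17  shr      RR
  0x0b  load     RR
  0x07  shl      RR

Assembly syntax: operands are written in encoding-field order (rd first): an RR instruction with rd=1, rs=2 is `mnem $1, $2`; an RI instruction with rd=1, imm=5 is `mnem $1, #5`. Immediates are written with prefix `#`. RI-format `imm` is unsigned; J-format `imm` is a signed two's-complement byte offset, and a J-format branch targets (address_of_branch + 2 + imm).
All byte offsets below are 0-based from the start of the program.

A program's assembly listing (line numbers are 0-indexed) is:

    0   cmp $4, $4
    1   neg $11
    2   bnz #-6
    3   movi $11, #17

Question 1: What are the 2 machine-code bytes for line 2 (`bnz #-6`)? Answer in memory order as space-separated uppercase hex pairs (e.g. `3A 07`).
FA 47

L2: bnz op=0x8:5|imm=-6:11 ⇒ 0x47fa ⇒ little fa 47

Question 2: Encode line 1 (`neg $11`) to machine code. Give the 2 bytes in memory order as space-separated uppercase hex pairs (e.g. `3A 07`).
80 75

1. neg fields op=0xe:5|rd=11:4|pad=0:7 → word 7580h → 80 75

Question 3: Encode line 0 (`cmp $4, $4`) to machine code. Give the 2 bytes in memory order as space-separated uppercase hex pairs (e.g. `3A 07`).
20 52

0. cmp fields op=0xa:5|rd=4:4|rs=4:4|pad=0:3 → word 5220h → 20 52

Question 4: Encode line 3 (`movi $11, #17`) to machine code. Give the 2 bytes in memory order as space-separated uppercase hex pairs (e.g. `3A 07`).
3. movi fields op=0x4:5|rd=11:4|imm=17:7 → word 2591h → 91 25

91 25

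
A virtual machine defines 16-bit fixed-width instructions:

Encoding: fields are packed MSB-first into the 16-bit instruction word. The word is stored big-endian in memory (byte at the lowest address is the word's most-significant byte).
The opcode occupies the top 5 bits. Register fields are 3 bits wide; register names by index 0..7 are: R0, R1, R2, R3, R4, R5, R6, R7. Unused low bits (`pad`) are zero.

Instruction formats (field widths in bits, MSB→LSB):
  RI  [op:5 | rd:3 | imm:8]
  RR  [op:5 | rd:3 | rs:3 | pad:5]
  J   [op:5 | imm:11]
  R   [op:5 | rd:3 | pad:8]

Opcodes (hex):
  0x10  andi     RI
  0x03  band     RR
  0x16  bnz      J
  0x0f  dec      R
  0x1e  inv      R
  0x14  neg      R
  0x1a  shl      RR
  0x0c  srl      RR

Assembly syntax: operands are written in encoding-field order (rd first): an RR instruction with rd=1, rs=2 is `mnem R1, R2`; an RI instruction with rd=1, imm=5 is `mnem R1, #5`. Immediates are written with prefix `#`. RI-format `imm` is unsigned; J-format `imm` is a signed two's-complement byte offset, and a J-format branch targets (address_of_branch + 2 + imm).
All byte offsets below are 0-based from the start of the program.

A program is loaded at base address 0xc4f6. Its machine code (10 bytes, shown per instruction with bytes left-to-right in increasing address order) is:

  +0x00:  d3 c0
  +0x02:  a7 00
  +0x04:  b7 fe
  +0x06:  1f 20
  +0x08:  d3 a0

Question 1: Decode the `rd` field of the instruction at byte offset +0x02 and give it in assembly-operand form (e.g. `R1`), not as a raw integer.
R7

@+02  big-endian(a7 00) = 0xa700
  top 5b → 0x14 → neg [R]
  rd@[10:8]=0x7 ⇒ R7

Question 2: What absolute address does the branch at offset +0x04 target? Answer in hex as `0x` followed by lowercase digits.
off 0x04: read b7 fe as big → 0xb7fe
  top 5b → 0x16 → bnz [J]
  imm@[10:0]=0x7fe (s11→-2) ⇒ #-2
  target = base 0xc4f6 + off 0x04 + 2 + imm -2 = 0xc4fa

0xc4fa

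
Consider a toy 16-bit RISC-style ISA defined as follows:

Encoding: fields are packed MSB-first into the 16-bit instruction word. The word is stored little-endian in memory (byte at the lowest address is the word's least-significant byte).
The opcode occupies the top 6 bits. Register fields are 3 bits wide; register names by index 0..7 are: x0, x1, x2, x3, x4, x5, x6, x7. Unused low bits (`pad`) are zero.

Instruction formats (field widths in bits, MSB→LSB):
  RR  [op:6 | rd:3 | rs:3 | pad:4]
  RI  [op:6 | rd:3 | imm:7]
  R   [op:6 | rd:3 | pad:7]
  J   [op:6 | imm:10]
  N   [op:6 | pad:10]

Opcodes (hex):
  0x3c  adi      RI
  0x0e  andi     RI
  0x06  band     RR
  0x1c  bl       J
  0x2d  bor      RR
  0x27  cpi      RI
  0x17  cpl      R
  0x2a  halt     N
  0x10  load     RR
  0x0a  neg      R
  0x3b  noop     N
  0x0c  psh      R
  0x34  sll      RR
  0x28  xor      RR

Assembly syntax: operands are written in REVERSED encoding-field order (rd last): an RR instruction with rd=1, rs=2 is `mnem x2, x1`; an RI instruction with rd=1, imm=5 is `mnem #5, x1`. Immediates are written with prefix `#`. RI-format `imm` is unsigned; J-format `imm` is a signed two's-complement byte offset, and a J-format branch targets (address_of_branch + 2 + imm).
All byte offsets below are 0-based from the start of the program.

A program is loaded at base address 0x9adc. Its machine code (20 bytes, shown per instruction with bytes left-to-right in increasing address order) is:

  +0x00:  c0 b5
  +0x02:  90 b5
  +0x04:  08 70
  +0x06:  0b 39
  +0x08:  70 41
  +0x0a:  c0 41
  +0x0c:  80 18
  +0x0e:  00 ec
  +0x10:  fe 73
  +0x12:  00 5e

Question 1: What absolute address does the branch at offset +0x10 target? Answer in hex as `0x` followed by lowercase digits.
0x9aec

[10] fe 73 → 0x73fe
  top 6b → 0x1c → bl [J]
  imm@[9:0]=0x3fe (s10→-2) ⇒ #-2
  target = base 0x9adc + off 0x10 + 2 + imm -2 = 0x9aec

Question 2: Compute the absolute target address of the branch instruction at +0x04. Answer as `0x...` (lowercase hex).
0x9aea

+0x04: 08 70 ⇒ word 0x7008 (little)
  opcode bits[15:10]=0x1c: bl/J
  imm: (w>>0)&0x3ff=0x8 → #8
  target = base 0x9adc + off 0x04 + 2 + imm 8 = 0x9aea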